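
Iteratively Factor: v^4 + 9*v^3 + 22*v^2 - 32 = (v - 1)*(v^3 + 10*v^2 + 32*v + 32) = (v - 1)*(v + 2)*(v^2 + 8*v + 16) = (v - 1)*(v + 2)*(v + 4)*(v + 4)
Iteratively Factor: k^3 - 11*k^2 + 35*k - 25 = (k - 5)*(k^2 - 6*k + 5) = (k - 5)^2*(k - 1)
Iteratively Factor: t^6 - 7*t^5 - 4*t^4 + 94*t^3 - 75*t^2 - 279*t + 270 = (t - 3)*(t^5 - 4*t^4 - 16*t^3 + 46*t^2 + 63*t - 90) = (t - 3)*(t - 1)*(t^4 - 3*t^3 - 19*t^2 + 27*t + 90) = (t - 5)*(t - 3)*(t - 1)*(t^3 + 2*t^2 - 9*t - 18) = (t - 5)*(t - 3)^2*(t - 1)*(t^2 + 5*t + 6) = (t - 5)*(t - 3)^2*(t - 1)*(t + 3)*(t + 2)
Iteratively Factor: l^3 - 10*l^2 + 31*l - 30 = (l - 3)*(l^2 - 7*l + 10) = (l - 5)*(l - 3)*(l - 2)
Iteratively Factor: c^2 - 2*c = (c)*(c - 2)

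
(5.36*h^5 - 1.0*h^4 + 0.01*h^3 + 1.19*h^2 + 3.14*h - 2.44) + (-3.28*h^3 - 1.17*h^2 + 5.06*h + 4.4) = 5.36*h^5 - 1.0*h^4 - 3.27*h^3 + 0.02*h^2 + 8.2*h + 1.96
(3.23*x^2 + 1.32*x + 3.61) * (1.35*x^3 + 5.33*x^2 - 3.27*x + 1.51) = 4.3605*x^5 + 18.9979*x^4 + 1.347*x^3 + 19.8022*x^2 - 9.8115*x + 5.4511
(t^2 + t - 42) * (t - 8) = t^3 - 7*t^2 - 50*t + 336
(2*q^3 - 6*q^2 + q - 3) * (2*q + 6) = 4*q^4 - 34*q^2 - 18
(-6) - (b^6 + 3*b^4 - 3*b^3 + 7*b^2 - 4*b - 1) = -b^6 - 3*b^4 + 3*b^3 - 7*b^2 + 4*b - 5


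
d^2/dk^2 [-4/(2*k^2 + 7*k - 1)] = 8*(4*k^2 + 14*k - (4*k + 7)^2 - 2)/(2*k^2 + 7*k - 1)^3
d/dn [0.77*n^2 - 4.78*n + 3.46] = 1.54*n - 4.78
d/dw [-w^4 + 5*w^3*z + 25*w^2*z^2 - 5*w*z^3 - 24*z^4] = -4*w^3 + 15*w^2*z + 50*w*z^2 - 5*z^3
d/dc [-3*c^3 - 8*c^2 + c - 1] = -9*c^2 - 16*c + 1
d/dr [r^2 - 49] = 2*r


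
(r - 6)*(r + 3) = r^2 - 3*r - 18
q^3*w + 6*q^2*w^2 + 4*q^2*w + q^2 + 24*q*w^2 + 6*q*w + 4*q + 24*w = (q + 4)*(q + 6*w)*(q*w + 1)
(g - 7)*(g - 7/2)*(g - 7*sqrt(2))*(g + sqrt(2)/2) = g^4 - 21*g^3/2 - 13*sqrt(2)*g^3/2 + 35*g^2/2 + 273*sqrt(2)*g^2/4 - 637*sqrt(2)*g/4 + 147*g/2 - 343/2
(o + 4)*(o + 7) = o^2 + 11*o + 28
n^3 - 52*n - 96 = (n - 8)*(n + 2)*(n + 6)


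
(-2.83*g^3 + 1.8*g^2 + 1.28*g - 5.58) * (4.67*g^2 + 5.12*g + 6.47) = -13.2161*g^5 - 6.0836*g^4 - 3.1165*g^3 - 7.859*g^2 - 20.288*g - 36.1026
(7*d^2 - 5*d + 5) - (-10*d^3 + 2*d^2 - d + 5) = 10*d^3 + 5*d^2 - 4*d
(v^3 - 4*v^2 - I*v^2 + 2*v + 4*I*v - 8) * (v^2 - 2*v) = v^5 - 6*v^4 - I*v^4 + 10*v^3 + 6*I*v^3 - 12*v^2 - 8*I*v^2 + 16*v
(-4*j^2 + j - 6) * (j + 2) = -4*j^3 - 7*j^2 - 4*j - 12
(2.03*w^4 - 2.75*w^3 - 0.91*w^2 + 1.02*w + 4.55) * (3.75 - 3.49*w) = -7.0847*w^5 + 17.21*w^4 - 7.1366*w^3 - 6.9723*w^2 - 12.0545*w + 17.0625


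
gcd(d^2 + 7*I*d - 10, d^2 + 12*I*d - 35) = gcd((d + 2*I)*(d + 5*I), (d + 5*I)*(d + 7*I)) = d + 5*I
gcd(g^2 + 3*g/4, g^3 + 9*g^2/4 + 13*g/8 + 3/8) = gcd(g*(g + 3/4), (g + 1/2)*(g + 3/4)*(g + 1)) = g + 3/4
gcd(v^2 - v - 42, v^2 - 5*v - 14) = v - 7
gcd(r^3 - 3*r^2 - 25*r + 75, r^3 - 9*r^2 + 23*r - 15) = r^2 - 8*r + 15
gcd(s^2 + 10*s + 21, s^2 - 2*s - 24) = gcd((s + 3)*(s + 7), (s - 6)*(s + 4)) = 1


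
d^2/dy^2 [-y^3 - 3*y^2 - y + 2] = -6*y - 6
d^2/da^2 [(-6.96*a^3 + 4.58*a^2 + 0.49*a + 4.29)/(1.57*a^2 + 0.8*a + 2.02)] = (-2.8421709430404e-14*a^5 - 2.8421709430404e-14*a^4 + 26.1477299999999*a^3 - 91.187706*a^2 - 147.39198*a + 14.073372)/(3.869893*a^6 + 5.91576*a^5 + 17.951694*a^4 + 15.73472*a^3 + 23.097084*a^2 + 9.79296*a + 8.242408)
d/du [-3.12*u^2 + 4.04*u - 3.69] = 4.04 - 6.24*u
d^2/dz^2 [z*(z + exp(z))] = z*exp(z) + 2*exp(z) + 2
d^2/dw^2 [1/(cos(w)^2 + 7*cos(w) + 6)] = (-4*sin(w)^4 + 27*sin(w)^2 + 273*cos(w)/4 - 21*cos(3*w)/4 + 63)/((cos(w) + 1)^3*(cos(w) + 6)^3)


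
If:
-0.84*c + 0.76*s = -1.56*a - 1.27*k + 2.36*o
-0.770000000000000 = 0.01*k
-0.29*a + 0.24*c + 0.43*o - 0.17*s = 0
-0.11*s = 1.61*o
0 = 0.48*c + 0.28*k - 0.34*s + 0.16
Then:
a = -9.89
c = 371.71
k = -77.00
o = -31.55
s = 461.83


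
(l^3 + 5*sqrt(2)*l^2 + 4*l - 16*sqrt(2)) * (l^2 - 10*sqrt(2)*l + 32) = l^5 - 5*sqrt(2)*l^4 - 64*l^3 + 104*sqrt(2)*l^2 + 448*l - 512*sqrt(2)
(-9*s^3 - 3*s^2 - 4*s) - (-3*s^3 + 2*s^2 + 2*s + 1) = -6*s^3 - 5*s^2 - 6*s - 1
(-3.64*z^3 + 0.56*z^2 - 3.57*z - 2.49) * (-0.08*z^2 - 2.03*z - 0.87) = 0.2912*z^5 + 7.3444*z^4 + 2.3156*z^3 + 6.9591*z^2 + 8.1606*z + 2.1663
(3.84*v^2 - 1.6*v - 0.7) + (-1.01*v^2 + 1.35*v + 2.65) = 2.83*v^2 - 0.25*v + 1.95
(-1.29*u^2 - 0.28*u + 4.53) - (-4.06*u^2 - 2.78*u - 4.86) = 2.77*u^2 + 2.5*u + 9.39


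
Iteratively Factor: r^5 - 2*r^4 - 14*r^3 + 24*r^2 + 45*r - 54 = (r - 3)*(r^4 + r^3 - 11*r^2 - 9*r + 18) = (r - 3)*(r + 2)*(r^3 - r^2 - 9*r + 9) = (r - 3)*(r + 2)*(r + 3)*(r^2 - 4*r + 3) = (r - 3)*(r - 1)*(r + 2)*(r + 3)*(r - 3)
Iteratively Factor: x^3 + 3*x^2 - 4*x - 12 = (x - 2)*(x^2 + 5*x + 6) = (x - 2)*(x + 2)*(x + 3)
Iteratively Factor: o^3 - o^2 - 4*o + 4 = (o - 1)*(o^2 - 4) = (o - 2)*(o - 1)*(o + 2)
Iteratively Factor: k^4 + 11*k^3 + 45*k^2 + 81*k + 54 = (k + 3)*(k^3 + 8*k^2 + 21*k + 18) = (k + 3)^2*(k^2 + 5*k + 6) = (k + 3)^3*(k + 2)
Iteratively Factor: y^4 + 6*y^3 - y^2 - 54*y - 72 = (y + 4)*(y^3 + 2*y^2 - 9*y - 18) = (y + 2)*(y + 4)*(y^2 - 9) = (y + 2)*(y + 3)*(y + 4)*(y - 3)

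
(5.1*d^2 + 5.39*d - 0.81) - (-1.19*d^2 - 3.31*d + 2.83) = 6.29*d^2 + 8.7*d - 3.64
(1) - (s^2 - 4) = 5 - s^2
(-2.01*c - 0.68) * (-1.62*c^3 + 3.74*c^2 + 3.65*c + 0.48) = 3.2562*c^4 - 6.4158*c^3 - 9.8797*c^2 - 3.4468*c - 0.3264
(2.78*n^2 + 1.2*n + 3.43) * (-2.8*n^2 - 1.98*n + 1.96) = -7.784*n^4 - 8.8644*n^3 - 6.5312*n^2 - 4.4394*n + 6.7228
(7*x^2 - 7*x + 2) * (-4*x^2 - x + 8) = -28*x^4 + 21*x^3 + 55*x^2 - 58*x + 16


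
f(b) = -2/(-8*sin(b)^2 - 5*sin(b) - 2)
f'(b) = -2*(16*sin(b)*cos(b) + 5*cos(b))/(-8*sin(b)^2 - 5*sin(b) - 2)^2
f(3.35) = 1.53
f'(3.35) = 1.93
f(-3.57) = 0.37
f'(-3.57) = 0.71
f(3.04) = 0.77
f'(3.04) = 1.97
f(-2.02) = 0.50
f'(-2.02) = -0.51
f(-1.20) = 0.47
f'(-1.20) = 0.39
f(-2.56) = 1.20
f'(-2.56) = -2.28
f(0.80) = 0.21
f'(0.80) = -0.24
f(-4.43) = 0.14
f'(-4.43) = 0.06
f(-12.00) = 0.29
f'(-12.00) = -0.47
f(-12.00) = 0.29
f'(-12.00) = -0.47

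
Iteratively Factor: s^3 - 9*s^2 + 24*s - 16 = (s - 4)*(s^2 - 5*s + 4) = (s - 4)*(s - 1)*(s - 4)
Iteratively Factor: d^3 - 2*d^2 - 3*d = (d + 1)*(d^2 - 3*d) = (d - 3)*(d + 1)*(d)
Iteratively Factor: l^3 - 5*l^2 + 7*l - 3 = (l - 3)*(l^2 - 2*l + 1) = (l - 3)*(l - 1)*(l - 1)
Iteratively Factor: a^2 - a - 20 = (a + 4)*(a - 5)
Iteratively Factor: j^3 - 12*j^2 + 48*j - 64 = (j - 4)*(j^2 - 8*j + 16) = (j - 4)^2*(j - 4)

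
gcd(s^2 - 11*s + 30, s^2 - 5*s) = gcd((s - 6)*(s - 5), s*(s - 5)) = s - 5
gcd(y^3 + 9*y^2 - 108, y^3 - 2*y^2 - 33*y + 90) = y^2 + 3*y - 18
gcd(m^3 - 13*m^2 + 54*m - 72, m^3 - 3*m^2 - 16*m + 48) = m^2 - 7*m + 12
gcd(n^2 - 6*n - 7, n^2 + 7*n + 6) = n + 1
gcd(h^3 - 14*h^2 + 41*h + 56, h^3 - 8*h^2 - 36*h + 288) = h - 8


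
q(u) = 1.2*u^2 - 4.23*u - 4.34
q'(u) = 2.4*u - 4.23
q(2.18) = -7.86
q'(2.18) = 1.00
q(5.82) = 11.69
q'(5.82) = 9.74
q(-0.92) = 0.57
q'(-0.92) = -6.44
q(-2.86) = 17.57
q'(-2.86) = -11.09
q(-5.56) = 56.28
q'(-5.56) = -17.57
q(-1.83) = 7.42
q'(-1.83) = -8.62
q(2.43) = -7.53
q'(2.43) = 1.60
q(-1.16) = 2.18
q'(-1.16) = -7.01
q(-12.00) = 219.22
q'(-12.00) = -33.03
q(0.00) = -4.34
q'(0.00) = -4.23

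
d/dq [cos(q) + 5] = -sin(q)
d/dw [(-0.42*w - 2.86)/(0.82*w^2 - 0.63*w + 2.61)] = (0.3444*w^2 + 4.6904*w - 2.898)/(0.6724*w^4 - 1.0332*w^3 + 4.6773*w^2 - 3.2886*w + 6.8121)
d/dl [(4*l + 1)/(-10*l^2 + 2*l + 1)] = 2*(20*l^2 + 10*l + 1)/(100*l^4 - 40*l^3 - 16*l^2 + 4*l + 1)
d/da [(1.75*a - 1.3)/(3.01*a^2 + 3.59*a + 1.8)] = (-5.2675*a^2 + 7.826*a + 7.817)/(9.0601*a^4 + 21.6118*a^3 + 23.7241*a^2 + 12.924*a + 3.24)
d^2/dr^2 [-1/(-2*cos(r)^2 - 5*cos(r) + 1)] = (-16*sin(r)^4 + 41*sin(r)^2 + 65*cos(r)/2 - 15*cos(3*r)/2 + 29)/(-2*sin(r)^2 + 5*cos(r) + 1)^3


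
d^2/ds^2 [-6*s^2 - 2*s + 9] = -12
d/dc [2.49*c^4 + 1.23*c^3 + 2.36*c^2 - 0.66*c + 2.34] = 9.96*c^3 + 3.69*c^2 + 4.72*c - 0.66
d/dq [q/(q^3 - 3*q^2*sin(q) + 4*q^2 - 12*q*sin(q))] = (3*q*cos(q) - 2*q + 3*sin(q) + 12*cos(q) - 4)/((q + 4)^2*(q - 3*sin(q))^2)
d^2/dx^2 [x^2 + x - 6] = 2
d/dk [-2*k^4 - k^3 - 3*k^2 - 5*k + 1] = -8*k^3 - 3*k^2 - 6*k - 5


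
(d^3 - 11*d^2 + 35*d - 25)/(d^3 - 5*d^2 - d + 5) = (d - 5)/(d + 1)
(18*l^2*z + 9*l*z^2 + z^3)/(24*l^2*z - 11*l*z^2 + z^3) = (18*l^2 + 9*l*z + z^2)/(24*l^2 - 11*l*z + z^2)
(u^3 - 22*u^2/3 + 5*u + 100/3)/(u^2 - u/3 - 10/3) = (u^2 - 9*u + 20)/(u - 2)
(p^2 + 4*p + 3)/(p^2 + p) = (p + 3)/p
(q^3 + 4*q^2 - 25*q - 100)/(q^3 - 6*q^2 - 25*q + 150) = (q + 4)/(q - 6)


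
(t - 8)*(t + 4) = t^2 - 4*t - 32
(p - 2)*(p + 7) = p^2 + 5*p - 14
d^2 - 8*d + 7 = (d - 7)*(d - 1)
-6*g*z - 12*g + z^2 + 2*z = (-6*g + z)*(z + 2)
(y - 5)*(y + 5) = y^2 - 25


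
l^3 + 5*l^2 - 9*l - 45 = (l - 3)*(l + 3)*(l + 5)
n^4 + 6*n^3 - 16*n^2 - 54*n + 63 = (n - 3)*(n - 1)*(n + 3)*(n + 7)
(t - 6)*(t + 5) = t^2 - t - 30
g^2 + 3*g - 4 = (g - 1)*(g + 4)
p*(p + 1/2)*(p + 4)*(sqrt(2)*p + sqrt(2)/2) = sqrt(2)*p^4 + 5*sqrt(2)*p^3 + 17*sqrt(2)*p^2/4 + sqrt(2)*p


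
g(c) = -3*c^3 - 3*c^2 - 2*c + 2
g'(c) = -9*c^2 - 6*c - 2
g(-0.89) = 3.52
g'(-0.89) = -3.79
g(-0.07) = 2.13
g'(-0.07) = -1.62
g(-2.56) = 37.79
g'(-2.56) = -45.62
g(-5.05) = 321.96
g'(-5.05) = -201.22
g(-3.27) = 81.36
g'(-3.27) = -78.62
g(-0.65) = 2.86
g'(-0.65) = -1.90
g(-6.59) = 743.47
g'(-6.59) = -353.31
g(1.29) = -12.01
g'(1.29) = -24.72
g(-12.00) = 4778.00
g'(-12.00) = -1226.00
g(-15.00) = 9482.00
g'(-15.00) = -1937.00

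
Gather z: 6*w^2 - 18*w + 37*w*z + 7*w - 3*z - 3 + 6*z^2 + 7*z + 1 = 6*w^2 - 11*w + 6*z^2 + z*(37*w + 4) - 2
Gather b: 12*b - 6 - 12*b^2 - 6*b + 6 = -12*b^2 + 6*b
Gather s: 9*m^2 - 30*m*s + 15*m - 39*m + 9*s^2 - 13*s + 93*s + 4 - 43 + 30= 9*m^2 - 24*m + 9*s^2 + s*(80 - 30*m) - 9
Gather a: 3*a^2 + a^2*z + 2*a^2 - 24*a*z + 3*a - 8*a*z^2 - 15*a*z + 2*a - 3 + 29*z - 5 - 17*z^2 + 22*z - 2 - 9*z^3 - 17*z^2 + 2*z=a^2*(z + 5) + a*(-8*z^2 - 39*z + 5) - 9*z^3 - 34*z^2 + 53*z - 10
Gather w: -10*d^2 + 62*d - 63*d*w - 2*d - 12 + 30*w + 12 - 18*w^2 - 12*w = -10*d^2 + 60*d - 18*w^2 + w*(18 - 63*d)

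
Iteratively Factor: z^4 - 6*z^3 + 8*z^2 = (z)*(z^3 - 6*z^2 + 8*z) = z^2*(z^2 - 6*z + 8) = z^2*(z - 4)*(z - 2)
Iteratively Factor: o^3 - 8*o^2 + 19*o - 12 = (o - 1)*(o^2 - 7*o + 12) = (o - 4)*(o - 1)*(o - 3)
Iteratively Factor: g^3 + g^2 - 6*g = (g + 3)*(g^2 - 2*g) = g*(g + 3)*(g - 2)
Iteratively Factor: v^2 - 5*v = (v)*(v - 5)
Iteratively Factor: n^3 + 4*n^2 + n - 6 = (n + 3)*(n^2 + n - 2) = (n - 1)*(n + 3)*(n + 2)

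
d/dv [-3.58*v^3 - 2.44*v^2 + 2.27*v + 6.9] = -10.74*v^2 - 4.88*v + 2.27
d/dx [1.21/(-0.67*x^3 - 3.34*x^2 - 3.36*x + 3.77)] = (2.4321*x^2 + 8.0828*x + 4.0656)/(0.67*x^3 + 3.34*x^2 + 3.36*x - 3.77)^2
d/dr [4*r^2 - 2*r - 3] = 8*r - 2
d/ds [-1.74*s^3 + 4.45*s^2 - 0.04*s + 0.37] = -5.22*s^2 + 8.9*s - 0.04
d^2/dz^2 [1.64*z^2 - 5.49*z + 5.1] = 3.28000000000000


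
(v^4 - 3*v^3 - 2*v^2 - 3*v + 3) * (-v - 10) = -v^5 - 7*v^4 + 32*v^3 + 23*v^2 + 27*v - 30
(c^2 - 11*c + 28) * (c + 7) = c^3 - 4*c^2 - 49*c + 196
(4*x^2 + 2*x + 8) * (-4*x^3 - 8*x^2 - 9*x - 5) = -16*x^5 - 40*x^4 - 84*x^3 - 102*x^2 - 82*x - 40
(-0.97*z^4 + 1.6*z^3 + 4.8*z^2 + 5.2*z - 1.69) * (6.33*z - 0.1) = -6.1401*z^5 + 10.225*z^4 + 30.224*z^3 + 32.436*z^2 - 11.2177*z + 0.169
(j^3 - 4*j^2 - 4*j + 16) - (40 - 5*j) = j^3 - 4*j^2 + j - 24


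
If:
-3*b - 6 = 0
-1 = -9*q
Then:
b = -2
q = 1/9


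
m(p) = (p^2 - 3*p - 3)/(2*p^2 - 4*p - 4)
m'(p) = (4 - 4*p)*(p^2 - 3*p - 3)/(2*p^2 - 4*p - 4)^2 + (2*p - 3)/(2*p^2 - 4*p - 4)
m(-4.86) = 0.56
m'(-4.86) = 0.01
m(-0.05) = 0.75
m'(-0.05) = -0.01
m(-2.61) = 0.58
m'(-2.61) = 0.01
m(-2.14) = 0.58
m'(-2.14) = 0.00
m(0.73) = 0.80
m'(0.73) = 0.12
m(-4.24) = 0.57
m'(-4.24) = 0.01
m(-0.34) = 0.77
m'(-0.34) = -0.19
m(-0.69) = 1.58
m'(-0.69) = -21.83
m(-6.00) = 0.55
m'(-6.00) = 0.01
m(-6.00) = 0.55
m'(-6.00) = 0.01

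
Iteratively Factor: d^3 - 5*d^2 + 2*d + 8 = (d - 4)*(d^2 - d - 2) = (d - 4)*(d - 2)*(d + 1)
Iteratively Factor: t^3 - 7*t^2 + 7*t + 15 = (t + 1)*(t^2 - 8*t + 15) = (t - 5)*(t + 1)*(t - 3)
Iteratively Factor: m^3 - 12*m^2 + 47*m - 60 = (m - 3)*(m^2 - 9*m + 20) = (m - 5)*(m - 3)*(m - 4)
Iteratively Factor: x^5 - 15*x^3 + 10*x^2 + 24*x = (x + 1)*(x^4 - x^3 - 14*x^2 + 24*x) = (x + 1)*(x + 4)*(x^3 - 5*x^2 + 6*x) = (x - 3)*(x + 1)*(x + 4)*(x^2 - 2*x) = x*(x - 3)*(x + 1)*(x + 4)*(x - 2)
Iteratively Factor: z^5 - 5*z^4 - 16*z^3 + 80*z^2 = (z - 4)*(z^4 - z^3 - 20*z^2) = z*(z - 4)*(z^3 - z^2 - 20*z) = z*(z - 4)*(z + 4)*(z^2 - 5*z) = z^2*(z - 4)*(z + 4)*(z - 5)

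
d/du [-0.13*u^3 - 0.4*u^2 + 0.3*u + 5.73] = -0.39*u^2 - 0.8*u + 0.3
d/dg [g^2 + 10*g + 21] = 2*g + 10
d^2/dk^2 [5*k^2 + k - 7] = 10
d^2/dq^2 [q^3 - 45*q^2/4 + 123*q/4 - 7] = 6*q - 45/2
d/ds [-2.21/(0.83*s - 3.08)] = 1.8343/(0.83*s - 3.08)^2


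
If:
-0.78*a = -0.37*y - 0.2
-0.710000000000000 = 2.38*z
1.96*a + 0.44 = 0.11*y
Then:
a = -0.29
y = -1.15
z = -0.30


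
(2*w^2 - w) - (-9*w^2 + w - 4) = 11*w^2 - 2*w + 4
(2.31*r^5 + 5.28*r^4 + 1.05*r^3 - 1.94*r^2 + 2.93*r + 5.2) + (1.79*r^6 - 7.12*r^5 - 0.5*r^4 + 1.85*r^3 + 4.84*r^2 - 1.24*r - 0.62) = 1.79*r^6 - 4.81*r^5 + 4.78*r^4 + 2.9*r^3 + 2.9*r^2 + 1.69*r + 4.58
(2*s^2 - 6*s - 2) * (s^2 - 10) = 2*s^4 - 6*s^3 - 22*s^2 + 60*s + 20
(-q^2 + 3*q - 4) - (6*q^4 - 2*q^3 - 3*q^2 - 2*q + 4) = -6*q^4 + 2*q^3 + 2*q^2 + 5*q - 8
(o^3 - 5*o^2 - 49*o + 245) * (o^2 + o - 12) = o^5 - 4*o^4 - 66*o^3 + 256*o^2 + 833*o - 2940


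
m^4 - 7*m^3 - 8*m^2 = m^2*(m - 8)*(m + 1)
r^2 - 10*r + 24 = (r - 6)*(r - 4)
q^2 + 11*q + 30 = (q + 5)*(q + 6)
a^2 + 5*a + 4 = (a + 1)*(a + 4)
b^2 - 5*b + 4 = (b - 4)*(b - 1)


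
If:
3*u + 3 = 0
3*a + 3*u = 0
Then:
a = 1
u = -1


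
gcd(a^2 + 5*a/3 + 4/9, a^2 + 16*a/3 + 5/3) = a + 1/3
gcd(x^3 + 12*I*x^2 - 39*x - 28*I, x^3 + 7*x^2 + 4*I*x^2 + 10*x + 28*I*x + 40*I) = x + 4*I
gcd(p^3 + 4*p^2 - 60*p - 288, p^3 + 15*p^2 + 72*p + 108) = p^2 + 12*p + 36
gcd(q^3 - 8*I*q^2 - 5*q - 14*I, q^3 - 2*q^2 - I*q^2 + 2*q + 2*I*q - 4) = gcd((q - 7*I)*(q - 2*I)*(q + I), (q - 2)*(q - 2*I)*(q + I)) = q^2 - I*q + 2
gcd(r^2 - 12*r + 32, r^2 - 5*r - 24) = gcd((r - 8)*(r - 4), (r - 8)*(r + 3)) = r - 8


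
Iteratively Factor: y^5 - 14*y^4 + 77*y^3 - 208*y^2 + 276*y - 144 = (y - 3)*(y^4 - 11*y^3 + 44*y^2 - 76*y + 48) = (y - 4)*(y - 3)*(y^3 - 7*y^2 + 16*y - 12) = (y - 4)*(y - 3)*(y - 2)*(y^2 - 5*y + 6) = (y - 4)*(y - 3)^2*(y - 2)*(y - 2)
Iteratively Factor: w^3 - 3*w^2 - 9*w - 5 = (w + 1)*(w^2 - 4*w - 5) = (w - 5)*(w + 1)*(w + 1)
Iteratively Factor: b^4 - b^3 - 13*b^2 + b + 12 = (b + 1)*(b^3 - 2*b^2 - 11*b + 12) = (b - 4)*(b + 1)*(b^2 + 2*b - 3) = (b - 4)*(b + 1)*(b + 3)*(b - 1)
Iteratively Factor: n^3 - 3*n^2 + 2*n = (n - 1)*(n^2 - 2*n) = n*(n - 1)*(n - 2)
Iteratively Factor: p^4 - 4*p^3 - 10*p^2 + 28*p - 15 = (p + 3)*(p^3 - 7*p^2 + 11*p - 5) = (p - 1)*(p + 3)*(p^2 - 6*p + 5) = (p - 1)^2*(p + 3)*(p - 5)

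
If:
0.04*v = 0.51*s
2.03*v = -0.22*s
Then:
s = 0.00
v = 0.00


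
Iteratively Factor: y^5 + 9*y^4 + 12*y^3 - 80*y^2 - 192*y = (y + 4)*(y^4 + 5*y^3 - 8*y^2 - 48*y) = y*(y + 4)*(y^3 + 5*y^2 - 8*y - 48) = y*(y - 3)*(y + 4)*(y^2 + 8*y + 16) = y*(y - 3)*(y + 4)^2*(y + 4)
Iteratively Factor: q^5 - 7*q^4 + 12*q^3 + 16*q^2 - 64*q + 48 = (q + 2)*(q^4 - 9*q^3 + 30*q^2 - 44*q + 24) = (q - 2)*(q + 2)*(q^3 - 7*q^2 + 16*q - 12) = (q - 2)^2*(q + 2)*(q^2 - 5*q + 6) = (q - 3)*(q - 2)^2*(q + 2)*(q - 2)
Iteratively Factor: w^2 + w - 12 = (w - 3)*(w + 4)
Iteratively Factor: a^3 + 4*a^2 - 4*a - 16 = (a - 2)*(a^2 + 6*a + 8) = (a - 2)*(a + 2)*(a + 4)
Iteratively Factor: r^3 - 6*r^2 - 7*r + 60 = (r - 5)*(r^2 - r - 12) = (r - 5)*(r - 4)*(r + 3)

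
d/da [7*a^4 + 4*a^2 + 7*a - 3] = 28*a^3 + 8*a + 7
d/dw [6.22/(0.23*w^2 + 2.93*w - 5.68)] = (-2.8612*w - 18.2246)/(0.23*w^2 + 2.93*w - 5.68)^2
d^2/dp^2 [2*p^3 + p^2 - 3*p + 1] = 12*p + 2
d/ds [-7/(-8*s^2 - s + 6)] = 7*(-16*s - 1)/(8*s^2 + s - 6)^2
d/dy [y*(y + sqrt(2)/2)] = 2*y + sqrt(2)/2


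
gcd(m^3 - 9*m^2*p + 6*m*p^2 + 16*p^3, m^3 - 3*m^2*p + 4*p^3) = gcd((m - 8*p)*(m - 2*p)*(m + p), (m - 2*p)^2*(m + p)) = -m^2 + m*p + 2*p^2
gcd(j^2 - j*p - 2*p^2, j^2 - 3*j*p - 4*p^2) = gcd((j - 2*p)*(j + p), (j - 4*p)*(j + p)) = j + p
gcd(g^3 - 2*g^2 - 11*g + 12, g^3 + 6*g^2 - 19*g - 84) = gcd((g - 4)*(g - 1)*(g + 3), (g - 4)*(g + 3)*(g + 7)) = g^2 - g - 12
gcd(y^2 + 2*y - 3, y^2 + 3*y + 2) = 1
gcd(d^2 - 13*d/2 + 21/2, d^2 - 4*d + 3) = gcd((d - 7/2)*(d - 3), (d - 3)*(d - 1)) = d - 3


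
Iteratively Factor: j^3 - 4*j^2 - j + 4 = (j - 1)*(j^2 - 3*j - 4) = (j - 4)*(j - 1)*(j + 1)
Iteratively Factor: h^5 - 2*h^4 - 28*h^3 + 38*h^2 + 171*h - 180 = (h - 3)*(h^4 + h^3 - 25*h^2 - 37*h + 60) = (h - 3)*(h + 3)*(h^3 - 2*h^2 - 19*h + 20) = (h - 3)*(h - 1)*(h + 3)*(h^2 - h - 20) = (h - 5)*(h - 3)*(h - 1)*(h + 3)*(h + 4)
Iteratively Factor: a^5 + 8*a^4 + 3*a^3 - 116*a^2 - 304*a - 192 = (a + 1)*(a^4 + 7*a^3 - 4*a^2 - 112*a - 192) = (a + 1)*(a + 3)*(a^3 + 4*a^2 - 16*a - 64) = (a + 1)*(a + 3)*(a + 4)*(a^2 - 16) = (a + 1)*(a + 3)*(a + 4)^2*(a - 4)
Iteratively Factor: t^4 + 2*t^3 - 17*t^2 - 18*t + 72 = (t - 3)*(t^3 + 5*t^2 - 2*t - 24) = (t - 3)*(t - 2)*(t^2 + 7*t + 12) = (t - 3)*(t - 2)*(t + 3)*(t + 4)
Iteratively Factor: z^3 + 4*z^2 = (z)*(z^2 + 4*z) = z*(z + 4)*(z)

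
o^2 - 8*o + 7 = (o - 7)*(o - 1)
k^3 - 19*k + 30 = (k - 3)*(k - 2)*(k + 5)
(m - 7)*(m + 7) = m^2 - 49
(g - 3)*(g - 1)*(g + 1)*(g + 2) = g^4 - g^3 - 7*g^2 + g + 6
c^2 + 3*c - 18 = (c - 3)*(c + 6)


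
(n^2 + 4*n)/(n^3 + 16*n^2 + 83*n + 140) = n/(n^2 + 12*n + 35)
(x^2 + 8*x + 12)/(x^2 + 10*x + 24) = (x + 2)/(x + 4)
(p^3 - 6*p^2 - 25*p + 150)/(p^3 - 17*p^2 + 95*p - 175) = (p^2 - p - 30)/(p^2 - 12*p + 35)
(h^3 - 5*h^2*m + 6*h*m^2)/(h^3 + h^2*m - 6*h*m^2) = (h - 3*m)/(h + 3*m)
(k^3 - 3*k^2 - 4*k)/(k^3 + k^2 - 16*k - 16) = k/(k + 4)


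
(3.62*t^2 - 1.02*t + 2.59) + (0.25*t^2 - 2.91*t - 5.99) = 3.87*t^2 - 3.93*t - 3.4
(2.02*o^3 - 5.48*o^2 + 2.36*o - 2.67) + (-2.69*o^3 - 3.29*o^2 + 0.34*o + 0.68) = -0.67*o^3 - 8.77*o^2 + 2.7*o - 1.99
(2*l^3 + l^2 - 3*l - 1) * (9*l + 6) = 18*l^4 + 21*l^3 - 21*l^2 - 27*l - 6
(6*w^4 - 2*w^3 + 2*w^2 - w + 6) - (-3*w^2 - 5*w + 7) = 6*w^4 - 2*w^3 + 5*w^2 + 4*w - 1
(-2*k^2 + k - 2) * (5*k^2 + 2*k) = -10*k^4 + k^3 - 8*k^2 - 4*k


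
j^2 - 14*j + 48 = (j - 8)*(j - 6)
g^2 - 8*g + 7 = (g - 7)*(g - 1)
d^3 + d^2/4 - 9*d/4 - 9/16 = (d - 3/2)*(d + 1/4)*(d + 3/2)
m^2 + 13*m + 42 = (m + 6)*(m + 7)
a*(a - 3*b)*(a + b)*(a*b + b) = a^4*b - 2*a^3*b^2 + a^3*b - 3*a^2*b^3 - 2*a^2*b^2 - 3*a*b^3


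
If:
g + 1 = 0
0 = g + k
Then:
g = -1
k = 1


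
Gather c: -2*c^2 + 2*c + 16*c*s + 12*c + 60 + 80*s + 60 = -2*c^2 + c*(16*s + 14) + 80*s + 120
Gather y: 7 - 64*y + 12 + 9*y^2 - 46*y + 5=9*y^2 - 110*y + 24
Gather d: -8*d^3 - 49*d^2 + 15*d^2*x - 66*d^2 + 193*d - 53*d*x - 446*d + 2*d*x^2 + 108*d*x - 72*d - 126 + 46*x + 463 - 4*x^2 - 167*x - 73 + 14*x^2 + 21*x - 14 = -8*d^3 + d^2*(15*x - 115) + d*(2*x^2 + 55*x - 325) + 10*x^2 - 100*x + 250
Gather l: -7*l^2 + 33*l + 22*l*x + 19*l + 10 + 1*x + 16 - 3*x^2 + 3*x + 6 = -7*l^2 + l*(22*x + 52) - 3*x^2 + 4*x + 32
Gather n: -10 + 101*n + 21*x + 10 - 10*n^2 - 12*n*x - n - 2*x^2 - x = -10*n^2 + n*(100 - 12*x) - 2*x^2 + 20*x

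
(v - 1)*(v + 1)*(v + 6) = v^3 + 6*v^2 - v - 6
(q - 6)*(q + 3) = q^2 - 3*q - 18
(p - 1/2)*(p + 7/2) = p^2 + 3*p - 7/4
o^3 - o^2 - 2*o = o*(o - 2)*(o + 1)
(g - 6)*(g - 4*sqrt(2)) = g^2 - 6*g - 4*sqrt(2)*g + 24*sqrt(2)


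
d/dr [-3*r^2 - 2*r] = -6*r - 2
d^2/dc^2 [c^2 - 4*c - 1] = 2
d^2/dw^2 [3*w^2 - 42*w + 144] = 6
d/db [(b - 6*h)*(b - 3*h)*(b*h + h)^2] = h^2*(b + 1)*((b + 1)*(b - 6*h) + (b + 1)*(b - 3*h) + 2*(b - 6*h)*(b - 3*h))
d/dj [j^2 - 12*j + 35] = 2*j - 12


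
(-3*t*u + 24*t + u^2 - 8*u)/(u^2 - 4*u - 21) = (3*t*u - 24*t - u^2 + 8*u)/(-u^2 + 4*u + 21)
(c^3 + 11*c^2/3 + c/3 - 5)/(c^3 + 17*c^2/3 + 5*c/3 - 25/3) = (c + 3)/(c + 5)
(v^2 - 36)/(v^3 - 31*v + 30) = (v - 6)/(v^2 - 6*v + 5)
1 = 1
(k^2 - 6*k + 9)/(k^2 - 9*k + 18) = (k - 3)/(k - 6)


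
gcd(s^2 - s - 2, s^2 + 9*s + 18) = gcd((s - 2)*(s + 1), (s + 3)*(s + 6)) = 1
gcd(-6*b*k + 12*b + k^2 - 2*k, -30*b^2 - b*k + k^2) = 6*b - k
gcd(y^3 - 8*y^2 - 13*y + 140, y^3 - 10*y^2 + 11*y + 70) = y^2 - 12*y + 35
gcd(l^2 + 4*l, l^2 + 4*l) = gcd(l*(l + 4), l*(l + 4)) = l^2 + 4*l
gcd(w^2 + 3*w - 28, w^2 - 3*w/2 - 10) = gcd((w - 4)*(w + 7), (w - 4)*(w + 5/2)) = w - 4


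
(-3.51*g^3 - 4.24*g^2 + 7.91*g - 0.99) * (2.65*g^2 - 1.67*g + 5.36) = -9.3015*g^5 - 5.3743*g^4 + 9.2287*g^3 - 38.5596*g^2 + 44.0509*g - 5.3064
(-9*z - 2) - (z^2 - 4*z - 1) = -z^2 - 5*z - 1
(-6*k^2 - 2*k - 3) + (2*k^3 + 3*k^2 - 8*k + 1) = 2*k^3 - 3*k^2 - 10*k - 2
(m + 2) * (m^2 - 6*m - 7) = m^3 - 4*m^2 - 19*m - 14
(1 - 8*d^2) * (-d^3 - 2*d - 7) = 8*d^5 + 15*d^3 + 56*d^2 - 2*d - 7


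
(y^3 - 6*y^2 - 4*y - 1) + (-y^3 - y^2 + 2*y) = -7*y^2 - 2*y - 1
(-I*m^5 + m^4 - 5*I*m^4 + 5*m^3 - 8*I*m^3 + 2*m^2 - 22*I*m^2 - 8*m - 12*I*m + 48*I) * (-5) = 5*I*m^5 - 5*m^4 + 25*I*m^4 - 25*m^3 + 40*I*m^3 - 10*m^2 + 110*I*m^2 + 40*m + 60*I*m - 240*I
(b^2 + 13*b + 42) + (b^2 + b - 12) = 2*b^2 + 14*b + 30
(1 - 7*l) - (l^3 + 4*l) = -l^3 - 11*l + 1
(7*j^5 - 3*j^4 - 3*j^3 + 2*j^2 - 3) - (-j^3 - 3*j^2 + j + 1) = 7*j^5 - 3*j^4 - 2*j^3 + 5*j^2 - j - 4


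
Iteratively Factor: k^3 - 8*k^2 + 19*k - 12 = (k - 3)*(k^2 - 5*k + 4) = (k - 4)*(k - 3)*(k - 1)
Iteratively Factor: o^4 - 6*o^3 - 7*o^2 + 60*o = (o + 3)*(o^3 - 9*o^2 + 20*o) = (o - 4)*(o + 3)*(o^2 - 5*o) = (o - 5)*(o - 4)*(o + 3)*(o)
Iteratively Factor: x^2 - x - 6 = (x - 3)*(x + 2)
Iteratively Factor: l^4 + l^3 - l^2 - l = (l + 1)*(l^3 - l) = l*(l + 1)*(l^2 - 1) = l*(l - 1)*(l + 1)*(l + 1)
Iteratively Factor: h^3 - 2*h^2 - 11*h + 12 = (h - 4)*(h^2 + 2*h - 3) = (h - 4)*(h - 1)*(h + 3)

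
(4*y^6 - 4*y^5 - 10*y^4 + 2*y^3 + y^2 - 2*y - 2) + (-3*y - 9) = 4*y^6 - 4*y^5 - 10*y^4 + 2*y^3 + y^2 - 5*y - 11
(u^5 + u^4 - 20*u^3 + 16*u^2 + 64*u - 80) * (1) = u^5 + u^4 - 20*u^3 + 16*u^2 + 64*u - 80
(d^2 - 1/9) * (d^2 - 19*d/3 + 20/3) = d^4 - 19*d^3/3 + 59*d^2/9 + 19*d/27 - 20/27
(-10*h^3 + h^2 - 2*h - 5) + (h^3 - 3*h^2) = -9*h^3 - 2*h^2 - 2*h - 5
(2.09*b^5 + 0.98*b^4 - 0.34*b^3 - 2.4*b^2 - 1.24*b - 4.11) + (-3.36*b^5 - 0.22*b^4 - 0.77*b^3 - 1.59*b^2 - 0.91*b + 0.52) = -1.27*b^5 + 0.76*b^4 - 1.11*b^3 - 3.99*b^2 - 2.15*b - 3.59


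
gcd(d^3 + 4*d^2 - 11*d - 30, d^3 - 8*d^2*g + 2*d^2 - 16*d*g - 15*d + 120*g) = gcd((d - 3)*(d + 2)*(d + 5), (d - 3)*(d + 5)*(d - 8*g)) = d^2 + 2*d - 15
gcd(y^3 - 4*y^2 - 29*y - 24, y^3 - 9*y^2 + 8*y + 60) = 1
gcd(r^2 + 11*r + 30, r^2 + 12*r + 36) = r + 6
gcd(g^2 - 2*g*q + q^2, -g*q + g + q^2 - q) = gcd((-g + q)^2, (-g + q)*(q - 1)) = -g + q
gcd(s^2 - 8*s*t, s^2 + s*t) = s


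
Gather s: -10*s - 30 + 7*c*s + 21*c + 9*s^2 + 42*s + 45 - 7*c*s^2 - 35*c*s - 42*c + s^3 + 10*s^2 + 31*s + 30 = -21*c + s^3 + s^2*(19 - 7*c) + s*(63 - 28*c) + 45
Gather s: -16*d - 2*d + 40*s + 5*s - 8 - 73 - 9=-18*d + 45*s - 90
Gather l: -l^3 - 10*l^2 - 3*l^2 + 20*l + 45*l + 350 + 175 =-l^3 - 13*l^2 + 65*l + 525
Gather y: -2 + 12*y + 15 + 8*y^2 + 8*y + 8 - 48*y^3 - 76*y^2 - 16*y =-48*y^3 - 68*y^2 + 4*y + 21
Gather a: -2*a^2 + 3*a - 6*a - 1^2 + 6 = -2*a^2 - 3*a + 5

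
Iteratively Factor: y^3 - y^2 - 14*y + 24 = (y - 2)*(y^2 + y - 12) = (y - 3)*(y - 2)*(y + 4)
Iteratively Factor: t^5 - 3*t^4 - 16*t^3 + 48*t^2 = (t)*(t^4 - 3*t^3 - 16*t^2 + 48*t) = t^2*(t^3 - 3*t^2 - 16*t + 48) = t^2*(t - 4)*(t^2 + t - 12) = t^2*(t - 4)*(t + 4)*(t - 3)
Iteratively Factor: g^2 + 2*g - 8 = (g - 2)*(g + 4)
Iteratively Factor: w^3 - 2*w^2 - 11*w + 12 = (w - 4)*(w^2 + 2*w - 3) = (w - 4)*(w - 1)*(w + 3)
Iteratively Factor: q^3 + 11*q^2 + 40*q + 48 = (q + 4)*(q^2 + 7*q + 12) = (q + 4)^2*(q + 3)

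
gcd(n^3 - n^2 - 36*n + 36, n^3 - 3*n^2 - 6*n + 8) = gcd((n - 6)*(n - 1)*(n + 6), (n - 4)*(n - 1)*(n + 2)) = n - 1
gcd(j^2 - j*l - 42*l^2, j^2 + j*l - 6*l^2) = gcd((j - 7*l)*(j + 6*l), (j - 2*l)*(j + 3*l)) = 1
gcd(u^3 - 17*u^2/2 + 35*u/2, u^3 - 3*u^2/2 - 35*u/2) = u^2 - 5*u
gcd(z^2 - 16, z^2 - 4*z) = z - 4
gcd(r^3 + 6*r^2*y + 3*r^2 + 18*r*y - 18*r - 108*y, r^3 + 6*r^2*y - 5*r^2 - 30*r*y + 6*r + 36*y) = r^2 + 6*r*y - 3*r - 18*y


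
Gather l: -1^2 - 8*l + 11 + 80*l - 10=72*l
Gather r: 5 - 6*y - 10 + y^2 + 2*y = y^2 - 4*y - 5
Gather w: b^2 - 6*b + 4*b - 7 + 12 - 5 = b^2 - 2*b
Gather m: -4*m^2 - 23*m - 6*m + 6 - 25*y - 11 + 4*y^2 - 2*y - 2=-4*m^2 - 29*m + 4*y^2 - 27*y - 7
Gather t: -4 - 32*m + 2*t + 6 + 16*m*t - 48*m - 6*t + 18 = -80*m + t*(16*m - 4) + 20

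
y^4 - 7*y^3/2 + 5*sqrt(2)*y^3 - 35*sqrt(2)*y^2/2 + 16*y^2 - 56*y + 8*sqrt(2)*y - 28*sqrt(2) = (y - 7/2)*(y + sqrt(2))*(y + 2*sqrt(2))^2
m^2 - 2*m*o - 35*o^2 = (m - 7*o)*(m + 5*o)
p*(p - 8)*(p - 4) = p^3 - 12*p^2 + 32*p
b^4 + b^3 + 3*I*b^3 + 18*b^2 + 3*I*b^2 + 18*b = b*(b + 1)*(b - 3*I)*(b + 6*I)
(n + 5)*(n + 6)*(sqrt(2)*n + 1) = sqrt(2)*n^3 + n^2 + 11*sqrt(2)*n^2 + 11*n + 30*sqrt(2)*n + 30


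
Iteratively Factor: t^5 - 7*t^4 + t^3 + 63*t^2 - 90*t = (t - 2)*(t^4 - 5*t^3 - 9*t^2 + 45*t) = (t - 3)*(t - 2)*(t^3 - 2*t^2 - 15*t) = t*(t - 3)*(t - 2)*(t^2 - 2*t - 15) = t*(t - 3)*(t - 2)*(t + 3)*(t - 5)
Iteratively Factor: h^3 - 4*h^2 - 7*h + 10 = (h + 2)*(h^2 - 6*h + 5) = (h - 5)*(h + 2)*(h - 1)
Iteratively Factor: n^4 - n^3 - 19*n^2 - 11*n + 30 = (n - 1)*(n^3 - 19*n - 30) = (n - 1)*(n + 2)*(n^2 - 2*n - 15) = (n - 1)*(n + 2)*(n + 3)*(n - 5)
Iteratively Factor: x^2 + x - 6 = (x - 2)*(x + 3)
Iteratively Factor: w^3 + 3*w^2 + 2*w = (w + 1)*(w^2 + 2*w) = w*(w + 1)*(w + 2)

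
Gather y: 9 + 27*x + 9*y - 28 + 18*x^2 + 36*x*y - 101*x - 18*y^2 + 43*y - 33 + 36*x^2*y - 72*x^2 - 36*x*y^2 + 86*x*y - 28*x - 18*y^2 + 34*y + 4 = -54*x^2 - 102*x + y^2*(-36*x - 36) + y*(36*x^2 + 122*x + 86) - 48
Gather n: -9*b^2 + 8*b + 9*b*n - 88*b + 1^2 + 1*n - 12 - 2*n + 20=-9*b^2 - 80*b + n*(9*b - 1) + 9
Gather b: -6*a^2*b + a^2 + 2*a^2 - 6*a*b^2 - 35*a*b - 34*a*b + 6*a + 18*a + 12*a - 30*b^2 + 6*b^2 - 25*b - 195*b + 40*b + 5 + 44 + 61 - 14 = 3*a^2 + 36*a + b^2*(-6*a - 24) + b*(-6*a^2 - 69*a - 180) + 96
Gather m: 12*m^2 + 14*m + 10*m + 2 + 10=12*m^2 + 24*m + 12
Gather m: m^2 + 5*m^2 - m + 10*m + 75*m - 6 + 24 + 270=6*m^2 + 84*m + 288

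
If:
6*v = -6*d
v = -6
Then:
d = 6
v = -6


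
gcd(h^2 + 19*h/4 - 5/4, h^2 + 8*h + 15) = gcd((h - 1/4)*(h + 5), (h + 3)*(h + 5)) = h + 5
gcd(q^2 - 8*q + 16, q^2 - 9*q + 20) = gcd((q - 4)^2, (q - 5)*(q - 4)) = q - 4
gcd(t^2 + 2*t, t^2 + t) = t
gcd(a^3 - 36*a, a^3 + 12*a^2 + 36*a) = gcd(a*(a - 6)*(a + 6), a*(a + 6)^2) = a^2 + 6*a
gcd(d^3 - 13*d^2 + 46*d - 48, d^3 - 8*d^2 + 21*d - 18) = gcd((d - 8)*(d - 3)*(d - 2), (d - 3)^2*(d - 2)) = d^2 - 5*d + 6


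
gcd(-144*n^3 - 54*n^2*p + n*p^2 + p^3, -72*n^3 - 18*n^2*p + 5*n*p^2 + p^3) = 18*n^2 + 9*n*p + p^2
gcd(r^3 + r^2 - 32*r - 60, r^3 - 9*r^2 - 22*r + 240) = r^2 - r - 30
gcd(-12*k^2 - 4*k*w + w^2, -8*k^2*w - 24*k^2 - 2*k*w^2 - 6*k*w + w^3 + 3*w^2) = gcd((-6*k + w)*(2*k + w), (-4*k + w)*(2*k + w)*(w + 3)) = 2*k + w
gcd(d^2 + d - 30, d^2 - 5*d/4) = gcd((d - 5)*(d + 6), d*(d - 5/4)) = 1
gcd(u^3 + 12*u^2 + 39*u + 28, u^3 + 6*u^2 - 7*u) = u + 7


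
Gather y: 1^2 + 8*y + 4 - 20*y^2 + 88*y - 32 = -20*y^2 + 96*y - 27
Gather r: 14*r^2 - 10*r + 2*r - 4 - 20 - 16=14*r^2 - 8*r - 40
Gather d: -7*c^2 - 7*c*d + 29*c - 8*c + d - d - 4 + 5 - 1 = -7*c^2 - 7*c*d + 21*c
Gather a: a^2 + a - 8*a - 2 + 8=a^2 - 7*a + 6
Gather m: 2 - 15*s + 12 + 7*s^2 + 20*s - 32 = 7*s^2 + 5*s - 18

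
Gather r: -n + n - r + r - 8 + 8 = 0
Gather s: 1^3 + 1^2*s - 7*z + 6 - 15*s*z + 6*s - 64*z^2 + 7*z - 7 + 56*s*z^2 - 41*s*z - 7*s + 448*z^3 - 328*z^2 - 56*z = s*(56*z^2 - 56*z) + 448*z^3 - 392*z^2 - 56*z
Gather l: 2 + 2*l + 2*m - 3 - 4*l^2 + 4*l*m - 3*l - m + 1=-4*l^2 + l*(4*m - 1) + m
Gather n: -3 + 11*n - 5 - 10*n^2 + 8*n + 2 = -10*n^2 + 19*n - 6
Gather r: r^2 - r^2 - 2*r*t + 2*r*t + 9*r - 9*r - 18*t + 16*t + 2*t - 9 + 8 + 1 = 0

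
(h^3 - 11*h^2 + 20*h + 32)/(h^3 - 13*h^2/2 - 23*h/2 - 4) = 2*(h - 4)/(2*h + 1)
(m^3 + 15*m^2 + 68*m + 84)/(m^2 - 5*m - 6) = (m^3 + 15*m^2 + 68*m + 84)/(m^2 - 5*m - 6)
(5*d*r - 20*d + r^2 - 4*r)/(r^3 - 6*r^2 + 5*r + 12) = (5*d + r)/(r^2 - 2*r - 3)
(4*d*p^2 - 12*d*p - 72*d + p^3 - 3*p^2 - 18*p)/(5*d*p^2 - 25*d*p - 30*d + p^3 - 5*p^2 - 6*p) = (4*d*p + 12*d + p^2 + 3*p)/(5*d*p + 5*d + p^2 + p)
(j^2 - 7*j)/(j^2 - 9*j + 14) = j/(j - 2)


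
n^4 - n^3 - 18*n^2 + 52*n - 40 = (n - 2)^3*(n + 5)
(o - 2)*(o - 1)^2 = o^3 - 4*o^2 + 5*o - 2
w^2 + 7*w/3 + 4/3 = (w + 1)*(w + 4/3)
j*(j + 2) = j^2 + 2*j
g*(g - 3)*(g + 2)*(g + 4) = g^4 + 3*g^3 - 10*g^2 - 24*g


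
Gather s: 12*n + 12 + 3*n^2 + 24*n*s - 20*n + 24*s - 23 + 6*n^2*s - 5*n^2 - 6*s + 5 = -2*n^2 - 8*n + s*(6*n^2 + 24*n + 18) - 6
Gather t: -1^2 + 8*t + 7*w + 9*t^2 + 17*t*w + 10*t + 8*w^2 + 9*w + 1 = 9*t^2 + t*(17*w + 18) + 8*w^2 + 16*w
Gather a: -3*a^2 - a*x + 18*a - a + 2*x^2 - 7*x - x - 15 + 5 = -3*a^2 + a*(17 - x) + 2*x^2 - 8*x - 10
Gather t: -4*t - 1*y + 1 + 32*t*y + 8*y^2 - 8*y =t*(32*y - 4) + 8*y^2 - 9*y + 1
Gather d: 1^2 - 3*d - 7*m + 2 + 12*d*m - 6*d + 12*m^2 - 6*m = d*(12*m - 9) + 12*m^2 - 13*m + 3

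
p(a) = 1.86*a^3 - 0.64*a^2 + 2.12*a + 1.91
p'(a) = 5.58*a^2 - 1.28*a + 2.12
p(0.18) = 2.28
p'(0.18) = 2.07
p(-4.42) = -180.58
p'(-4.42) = 116.79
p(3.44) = 77.35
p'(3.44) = 63.75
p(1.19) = 6.66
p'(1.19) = 8.50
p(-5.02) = -260.16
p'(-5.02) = 149.16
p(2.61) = 36.15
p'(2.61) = 36.79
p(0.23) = 2.39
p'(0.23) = 2.12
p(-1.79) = -14.60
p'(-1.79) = 22.29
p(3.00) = 52.73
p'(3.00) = 48.50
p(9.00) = 1325.09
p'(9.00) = 442.58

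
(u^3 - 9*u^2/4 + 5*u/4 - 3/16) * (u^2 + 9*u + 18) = u^5 + 27*u^4/4 - u^3 - 471*u^2/16 + 333*u/16 - 27/8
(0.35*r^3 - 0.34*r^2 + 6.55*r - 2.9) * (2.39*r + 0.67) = 0.8365*r^4 - 0.5781*r^3 + 15.4267*r^2 - 2.5425*r - 1.943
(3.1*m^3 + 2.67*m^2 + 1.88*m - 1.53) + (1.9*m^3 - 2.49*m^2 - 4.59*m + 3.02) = 5.0*m^3 + 0.18*m^2 - 2.71*m + 1.49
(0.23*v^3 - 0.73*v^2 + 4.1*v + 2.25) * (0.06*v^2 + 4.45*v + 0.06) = 0.0138*v^5 + 0.9797*v^4 - 2.9887*v^3 + 18.3362*v^2 + 10.2585*v + 0.135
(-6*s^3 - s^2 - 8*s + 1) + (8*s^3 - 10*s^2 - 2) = 2*s^3 - 11*s^2 - 8*s - 1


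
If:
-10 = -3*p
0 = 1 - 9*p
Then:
No Solution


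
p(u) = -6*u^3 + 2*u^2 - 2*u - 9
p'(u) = -18*u^2 + 4*u - 2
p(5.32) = -866.45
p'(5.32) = -490.16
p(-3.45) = 268.09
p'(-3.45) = -230.04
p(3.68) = -288.29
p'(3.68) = -231.04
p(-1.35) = 12.11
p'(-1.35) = -40.20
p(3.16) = -184.68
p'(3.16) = -169.10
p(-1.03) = 1.74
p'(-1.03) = -25.22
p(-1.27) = 9.06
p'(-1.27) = -36.11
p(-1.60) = 23.90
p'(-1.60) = -54.48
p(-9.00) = 4545.00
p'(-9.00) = -1496.00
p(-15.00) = 20721.00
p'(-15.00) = -4112.00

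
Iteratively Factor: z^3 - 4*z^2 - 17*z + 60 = (z - 3)*(z^2 - z - 20) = (z - 5)*(z - 3)*(z + 4)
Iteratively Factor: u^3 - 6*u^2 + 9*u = (u - 3)*(u^2 - 3*u) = u*(u - 3)*(u - 3)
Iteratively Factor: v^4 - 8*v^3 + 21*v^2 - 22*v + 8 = (v - 4)*(v^3 - 4*v^2 + 5*v - 2) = (v - 4)*(v - 2)*(v^2 - 2*v + 1) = (v - 4)*(v - 2)*(v - 1)*(v - 1)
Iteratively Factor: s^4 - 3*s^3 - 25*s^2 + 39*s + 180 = (s + 3)*(s^3 - 6*s^2 - 7*s + 60) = (s + 3)^2*(s^2 - 9*s + 20) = (s - 4)*(s + 3)^2*(s - 5)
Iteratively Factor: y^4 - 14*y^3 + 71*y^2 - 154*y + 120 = (y - 2)*(y^3 - 12*y^2 + 47*y - 60) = (y - 4)*(y - 2)*(y^2 - 8*y + 15) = (y - 4)*(y - 3)*(y - 2)*(y - 5)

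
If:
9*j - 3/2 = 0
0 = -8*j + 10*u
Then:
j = 1/6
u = 2/15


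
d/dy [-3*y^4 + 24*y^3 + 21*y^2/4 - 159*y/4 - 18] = -12*y^3 + 72*y^2 + 21*y/2 - 159/4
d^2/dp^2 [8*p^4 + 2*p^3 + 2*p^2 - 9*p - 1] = 96*p^2 + 12*p + 4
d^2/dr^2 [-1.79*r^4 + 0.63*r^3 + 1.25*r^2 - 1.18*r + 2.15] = -21.48*r^2 + 3.78*r + 2.5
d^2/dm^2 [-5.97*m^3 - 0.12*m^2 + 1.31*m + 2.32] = -35.82*m - 0.24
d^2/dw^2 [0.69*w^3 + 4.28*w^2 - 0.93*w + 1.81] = 4.14*w + 8.56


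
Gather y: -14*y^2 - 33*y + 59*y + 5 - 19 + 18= -14*y^2 + 26*y + 4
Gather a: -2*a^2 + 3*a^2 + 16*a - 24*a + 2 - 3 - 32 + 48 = a^2 - 8*a + 15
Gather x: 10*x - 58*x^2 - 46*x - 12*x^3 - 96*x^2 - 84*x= -12*x^3 - 154*x^2 - 120*x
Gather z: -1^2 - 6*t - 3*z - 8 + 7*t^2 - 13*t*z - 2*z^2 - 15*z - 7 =7*t^2 - 6*t - 2*z^2 + z*(-13*t - 18) - 16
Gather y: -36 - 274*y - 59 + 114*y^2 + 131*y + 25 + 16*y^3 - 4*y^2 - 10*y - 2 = 16*y^3 + 110*y^2 - 153*y - 72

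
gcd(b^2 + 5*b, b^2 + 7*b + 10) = b + 5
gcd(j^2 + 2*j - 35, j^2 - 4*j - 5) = j - 5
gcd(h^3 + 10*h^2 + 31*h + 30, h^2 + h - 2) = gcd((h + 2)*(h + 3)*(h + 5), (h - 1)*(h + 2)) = h + 2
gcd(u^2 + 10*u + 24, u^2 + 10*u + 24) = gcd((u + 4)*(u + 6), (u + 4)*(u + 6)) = u^2 + 10*u + 24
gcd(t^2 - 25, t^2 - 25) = t^2 - 25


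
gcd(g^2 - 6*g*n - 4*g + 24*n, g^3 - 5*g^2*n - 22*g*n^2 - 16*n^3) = 1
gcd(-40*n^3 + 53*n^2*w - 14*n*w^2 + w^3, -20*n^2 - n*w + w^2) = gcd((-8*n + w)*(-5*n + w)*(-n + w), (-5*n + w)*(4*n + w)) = -5*n + w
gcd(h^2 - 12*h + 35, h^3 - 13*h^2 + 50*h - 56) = h - 7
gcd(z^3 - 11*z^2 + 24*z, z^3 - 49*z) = z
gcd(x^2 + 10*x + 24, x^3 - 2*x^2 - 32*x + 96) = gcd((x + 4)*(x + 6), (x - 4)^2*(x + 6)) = x + 6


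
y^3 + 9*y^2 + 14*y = y*(y + 2)*(y + 7)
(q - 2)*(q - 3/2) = q^2 - 7*q/2 + 3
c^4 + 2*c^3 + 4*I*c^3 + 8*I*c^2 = c^2*(c + 2)*(c + 4*I)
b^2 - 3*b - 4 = (b - 4)*(b + 1)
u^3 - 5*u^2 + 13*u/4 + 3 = (u - 4)*(u - 3/2)*(u + 1/2)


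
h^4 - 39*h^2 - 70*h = h*(h - 7)*(h + 2)*(h + 5)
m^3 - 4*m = m*(m - 2)*(m + 2)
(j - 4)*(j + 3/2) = j^2 - 5*j/2 - 6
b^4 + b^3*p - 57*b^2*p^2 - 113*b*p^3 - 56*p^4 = (b - 8*p)*(b + p)^2*(b + 7*p)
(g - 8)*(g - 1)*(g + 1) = g^3 - 8*g^2 - g + 8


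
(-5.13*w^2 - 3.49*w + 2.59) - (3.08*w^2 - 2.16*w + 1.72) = -8.21*w^2 - 1.33*w + 0.87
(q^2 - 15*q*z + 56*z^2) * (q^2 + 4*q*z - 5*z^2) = q^4 - 11*q^3*z - 9*q^2*z^2 + 299*q*z^3 - 280*z^4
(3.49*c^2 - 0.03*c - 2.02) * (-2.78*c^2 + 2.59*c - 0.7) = -9.7022*c^4 + 9.1225*c^3 + 3.0949*c^2 - 5.2108*c + 1.414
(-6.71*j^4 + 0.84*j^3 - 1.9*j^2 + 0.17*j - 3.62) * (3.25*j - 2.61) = -21.8075*j^5 + 20.2431*j^4 - 8.3674*j^3 + 5.5115*j^2 - 12.2087*j + 9.4482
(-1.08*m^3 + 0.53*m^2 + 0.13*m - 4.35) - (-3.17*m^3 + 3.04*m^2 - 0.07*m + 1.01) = 2.09*m^3 - 2.51*m^2 + 0.2*m - 5.36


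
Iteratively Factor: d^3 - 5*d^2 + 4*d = (d - 1)*(d^2 - 4*d) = (d - 4)*(d - 1)*(d)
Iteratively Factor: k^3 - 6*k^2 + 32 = (k - 4)*(k^2 - 2*k - 8) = (k - 4)*(k + 2)*(k - 4)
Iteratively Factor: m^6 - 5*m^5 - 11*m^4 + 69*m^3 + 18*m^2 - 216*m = (m - 3)*(m^5 - 2*m^4 - 17*m^3 + 18*m^2 + 72*m) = (m - 4)*(m - 3)*(m^4 + 2*m^3 - 9*m^2 - 18*m) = (m - 4)*(m - 3)^2*(m^3 + 5*m^2 + 6*m) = (m - 4)*(m - 3)^2*(m + 3)*(m^2 + 2*m) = (m - 4)*(m - 3)^2*(m + 2)*(m + 3)*(m)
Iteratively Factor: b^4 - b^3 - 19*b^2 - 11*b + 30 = (b - 1)*(b^3 - 19*b - 30) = (b - 1)*(b + 2)*(b^2 - 2*b - 15) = (b - 1)*(b + 2)*(b + 3)*(b - 5)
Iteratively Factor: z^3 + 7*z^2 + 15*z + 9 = (z + 1)*(z^2 + 6*z + 9) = (z + 1)*(z + 3)*(z + 3)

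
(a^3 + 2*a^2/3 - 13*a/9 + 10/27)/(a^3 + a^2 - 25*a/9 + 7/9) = (9*a^2 + 9*a - 10)/(3*(3*a^2 + 4*a - 7))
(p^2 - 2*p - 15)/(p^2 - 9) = (p - 5)/(p - 3)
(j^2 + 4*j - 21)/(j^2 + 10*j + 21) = (j - 3)/(j + 3)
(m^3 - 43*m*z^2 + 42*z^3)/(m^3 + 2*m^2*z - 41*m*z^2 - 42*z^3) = (m - z)/(m + z)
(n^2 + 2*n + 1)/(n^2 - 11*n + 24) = (n^2 + 2*n + 1)/(n^2 - 11*n + 24)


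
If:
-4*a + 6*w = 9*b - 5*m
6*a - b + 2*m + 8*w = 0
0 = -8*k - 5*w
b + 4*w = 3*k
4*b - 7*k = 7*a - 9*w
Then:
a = 0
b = 0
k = 0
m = 0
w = 0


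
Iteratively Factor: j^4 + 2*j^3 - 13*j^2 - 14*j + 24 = (j - 1)*(j^3 + 3*j^2 - 10*j - 24) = (j - 1)*(j + 2)*(j^2 + j - 12) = (j - 3)*(j - 1)*(j + 2)*(j + 4)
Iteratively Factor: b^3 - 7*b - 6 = (b + 2)*(b^2 - 2*b - 3) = (b - 3)*(b + 2)*(b + 1)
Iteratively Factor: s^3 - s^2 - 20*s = (s)*(s^2 - s - 20) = s*(s + 4)*(s - 5)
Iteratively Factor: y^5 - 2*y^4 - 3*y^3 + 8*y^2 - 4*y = (y)*(y^4 - 2*y^3 - 3*y^2 + 8*y - 4) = y*(y - 1)*(y^3 - y^2 - 4*y + 4) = y*(y - 1)*(y + 2)*(y^2 - 3*y + 2) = y*(y - 2)*(y - 1)*(y + 2)*(y - 1)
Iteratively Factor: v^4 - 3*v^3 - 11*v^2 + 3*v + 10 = (v - 5)*(v^3 + 2*v^2 - v - 2) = (v - 5)*(v - 1)*(v^2 + 3*v + 2) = (v - 5)*(v - 1)*(v + 2)*(v + 1)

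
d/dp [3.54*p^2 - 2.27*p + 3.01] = 7.08*p - 2.27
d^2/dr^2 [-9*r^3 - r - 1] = -54*r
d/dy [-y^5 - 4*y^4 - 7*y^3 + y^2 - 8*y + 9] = -5*y^4 - 16*y^3 - 21*y^2 + 2*y - 8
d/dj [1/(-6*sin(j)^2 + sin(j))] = (12/tan(j) - cos(j)/sin(j)^2)/(6*sin(j) - 1)^2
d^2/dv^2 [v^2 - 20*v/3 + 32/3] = 2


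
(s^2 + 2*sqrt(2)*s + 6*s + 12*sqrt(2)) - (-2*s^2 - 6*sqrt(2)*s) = 3*s^2 + 6*s + 8*sqrt(2)*s + 12*sqrt(2)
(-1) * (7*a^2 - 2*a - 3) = -7*a^2 + 2*a + 3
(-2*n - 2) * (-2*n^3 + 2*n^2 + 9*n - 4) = 4*n^4 - 22*n^2 - 10*n + 8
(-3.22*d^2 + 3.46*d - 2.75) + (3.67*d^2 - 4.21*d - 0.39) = 0.45*d^2 - 0.75*d - 3.14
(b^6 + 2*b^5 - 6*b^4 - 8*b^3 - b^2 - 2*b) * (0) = 0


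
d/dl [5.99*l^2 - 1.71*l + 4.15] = 11.98*l - 1.71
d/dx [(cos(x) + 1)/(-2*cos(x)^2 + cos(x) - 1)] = 2*(sin(x)^2 - 2*cos(x))*sin(x)/(-cos(x) + cos(2*x) + 2)^2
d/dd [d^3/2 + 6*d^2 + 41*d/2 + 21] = 3*d^2/2 + 12*d + 41/2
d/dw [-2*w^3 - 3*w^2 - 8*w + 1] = -6*w^2 - 6*w - 8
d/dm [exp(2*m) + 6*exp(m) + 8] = 2*(exp(m) + 3)*exp(m)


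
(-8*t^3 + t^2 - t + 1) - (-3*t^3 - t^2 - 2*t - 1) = -5*t^3 + 2*t^2 + t + 2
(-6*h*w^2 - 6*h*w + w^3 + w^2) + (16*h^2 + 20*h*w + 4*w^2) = 16*h^2 - 6*h*w^2 + 14*h*w + w^3 + 5*w^2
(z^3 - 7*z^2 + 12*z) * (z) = z^4 - 7*z^3 + 12*z^2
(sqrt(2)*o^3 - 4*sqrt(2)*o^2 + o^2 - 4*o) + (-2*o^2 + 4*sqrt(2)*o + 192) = sqrt(2)*o^3 - 4*sqrt(2)*o^2 - o^2 - 4*o + 4*sqrt(2)*o + 192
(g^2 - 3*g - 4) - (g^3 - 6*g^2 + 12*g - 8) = -g^3 + 7*g^2 - 15*g + 4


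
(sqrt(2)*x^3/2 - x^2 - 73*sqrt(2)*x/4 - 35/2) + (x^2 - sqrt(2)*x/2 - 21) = sqrt(2)*x^3/2 - 75*sqrt(2)*x/4 - 77/2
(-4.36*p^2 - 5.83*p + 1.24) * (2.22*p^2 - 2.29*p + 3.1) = -9.6792*p^4 - 2.9582*p^3 + 2.5875*p^2 - 20.9126*p + 3.844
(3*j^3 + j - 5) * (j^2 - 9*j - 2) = 3*j^5 - 27*j^4 - 5*j^3 - 14*j^2 + 43*j + 10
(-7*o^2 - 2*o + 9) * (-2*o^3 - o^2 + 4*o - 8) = 14*o^5 + 11*o^4 - 44*o^3 + 39*o^2 + 52*o - 72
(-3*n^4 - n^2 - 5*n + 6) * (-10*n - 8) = 30*n^5 + 24*n^4 + 10*n^3 + 58*n^2 - 20*n - 48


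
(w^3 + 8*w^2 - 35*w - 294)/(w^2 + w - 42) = w + 7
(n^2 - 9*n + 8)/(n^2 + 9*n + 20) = (n^2 - 9*n + 8)/(n^2 + 9*n + 20)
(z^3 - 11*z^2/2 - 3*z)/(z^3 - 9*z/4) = 2*(2*z^2 - 11*z - 6)/(4*z^2 - 9)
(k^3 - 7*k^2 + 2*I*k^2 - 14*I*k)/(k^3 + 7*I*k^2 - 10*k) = (k - 7)/(k + 5*I)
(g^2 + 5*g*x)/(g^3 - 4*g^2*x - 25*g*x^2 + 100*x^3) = g/(g^2 - 9*g*x + 20*x^2)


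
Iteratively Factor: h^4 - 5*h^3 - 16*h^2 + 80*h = (h)*(h^3 - 5*h^2 - 16*h + 80) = h*(h - 4)*(h^2 - h - 20) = h*(h - 4)*(h + 4)*(h - 5)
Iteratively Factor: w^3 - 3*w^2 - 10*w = (w - 5)*(w^2 + 2*w) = (w - 5)*(w + 2)*(w)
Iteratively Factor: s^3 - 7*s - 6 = (s + 1)*(s^2 - s - 6) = (s - 3)*(s + 1)*(s + 2)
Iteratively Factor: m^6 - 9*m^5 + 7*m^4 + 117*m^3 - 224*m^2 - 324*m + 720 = (m + 2)*(m^5 - 11*m^4 + 29*m^3 + 59*m^2 - 342*m + 360) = (m - 4)*(m + 2)*(m^4 - 7*m^3 + m^2 + 63*m - 90) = (m - 4)*(m - 3)*(m + 2)*(m^3 - 4*m^2 - 11*m + 30) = (m - 4)*(m - 3)*(m + 2)*(m + 3)*(m^2 - 7*m + 10) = (m - 4)*(m - 3)*(m - 2)*(m + 2)*(m + 3)*(m - 5)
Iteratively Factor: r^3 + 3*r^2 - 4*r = (r - 1)*(r^2 + 4*r) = r*(r - 1)*(r + 4)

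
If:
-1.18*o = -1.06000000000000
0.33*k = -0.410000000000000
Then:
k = -1.24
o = 0.90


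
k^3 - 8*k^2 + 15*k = k*(k - 5)*(k - 3)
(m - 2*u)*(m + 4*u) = m^2 + 2*m*u - 8*u^2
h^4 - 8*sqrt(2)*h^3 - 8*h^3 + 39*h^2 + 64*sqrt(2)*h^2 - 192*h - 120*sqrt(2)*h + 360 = (h - 5)*(h - 3)*(h - 6*sqrt(2))*(h - 2*sqrt(2))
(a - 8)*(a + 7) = a^2 - a - 56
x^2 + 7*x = x*(x + 7)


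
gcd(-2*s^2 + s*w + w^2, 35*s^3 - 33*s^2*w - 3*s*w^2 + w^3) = s - w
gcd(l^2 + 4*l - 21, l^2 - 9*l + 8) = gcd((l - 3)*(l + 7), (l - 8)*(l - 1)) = 1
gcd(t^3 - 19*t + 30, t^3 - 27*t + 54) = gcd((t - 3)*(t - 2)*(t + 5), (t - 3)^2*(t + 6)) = t - 3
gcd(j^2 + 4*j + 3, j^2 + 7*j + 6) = j + 1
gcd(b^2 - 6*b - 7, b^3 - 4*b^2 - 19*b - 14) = b^2 - 6*b - 7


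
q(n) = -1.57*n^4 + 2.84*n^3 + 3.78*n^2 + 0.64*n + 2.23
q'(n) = -6.28*n^3 + 8.52*n^2 + 7.56*n + 0.64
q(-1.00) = 0.96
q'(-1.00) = 7.88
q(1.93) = 16.18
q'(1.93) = 1.82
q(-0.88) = 1.72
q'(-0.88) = 4.86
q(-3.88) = -465.05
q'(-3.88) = 466.39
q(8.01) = -4753.51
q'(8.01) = -2619.59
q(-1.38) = -4.61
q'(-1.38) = 22.94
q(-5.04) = -1281.59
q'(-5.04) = 982.95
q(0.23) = 2.61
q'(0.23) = 2.75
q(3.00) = -12.32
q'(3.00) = -69.56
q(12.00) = -27093.77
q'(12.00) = -9533.60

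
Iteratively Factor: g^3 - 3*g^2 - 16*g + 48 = (g - 4)*(g^2 + g - 12) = (g - 4)*(g - 3)*(g + 4)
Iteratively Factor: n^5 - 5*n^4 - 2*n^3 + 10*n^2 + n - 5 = (n + 1)*(n^4 - 6*n^3 + 4*n^2 + 6*n - 5) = (n - 1)*(n + 1)*(n^3 - 5*n^2 - n + 5) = (n - 1)^2*(n + 1)*(n^2 - 4*n - 5) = (n - 1)^2*(n + 1)^2*(n - 5)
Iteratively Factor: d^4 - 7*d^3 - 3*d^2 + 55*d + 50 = (d - 5)*(d^3 - 2*d^2 - 13*d - 10) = (d - 5)*(d + 2)*(d^2 - 4*d - 5) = (d - 5)^2*(d + 2)*(d + 1)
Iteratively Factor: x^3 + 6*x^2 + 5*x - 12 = (x + 4)*(x^2 + 2*x - 3) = (x - 1)*(x + 4)*(x + 3)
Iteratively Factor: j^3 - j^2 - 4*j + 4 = (j - 1)*(j^2 - 4) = (j - 1)*(j + 2)*(j - 2)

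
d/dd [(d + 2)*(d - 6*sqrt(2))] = 2*d - 6*sqrt(2) + 2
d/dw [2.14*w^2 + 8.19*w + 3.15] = 4.28*w + 8.19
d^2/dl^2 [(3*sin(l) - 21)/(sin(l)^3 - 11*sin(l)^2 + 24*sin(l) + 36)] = 6*(-2*sin(l)^4 + 26*sin(l)^3 - 99*sin(l)^2 + 248*sin(l) - 213)/((sin(l) - 6)^4*(sin(l) + 1)^2)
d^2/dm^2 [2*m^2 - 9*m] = 4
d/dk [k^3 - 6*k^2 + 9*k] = 3*k^2 - 12*k + 9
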